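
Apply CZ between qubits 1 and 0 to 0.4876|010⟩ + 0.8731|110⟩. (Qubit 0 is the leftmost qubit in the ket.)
0.4876|010⟩ - 0.8731|110⟩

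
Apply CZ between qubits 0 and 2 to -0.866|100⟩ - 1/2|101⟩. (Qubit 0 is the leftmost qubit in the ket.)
-0.866|100⟩ + 1/2|101⟩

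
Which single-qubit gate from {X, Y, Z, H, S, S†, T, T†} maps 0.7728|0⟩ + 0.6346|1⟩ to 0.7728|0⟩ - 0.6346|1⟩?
Z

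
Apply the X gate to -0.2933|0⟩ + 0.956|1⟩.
0.956|0⟩ - 0.2933|1⟩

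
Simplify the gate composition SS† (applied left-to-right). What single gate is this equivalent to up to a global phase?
I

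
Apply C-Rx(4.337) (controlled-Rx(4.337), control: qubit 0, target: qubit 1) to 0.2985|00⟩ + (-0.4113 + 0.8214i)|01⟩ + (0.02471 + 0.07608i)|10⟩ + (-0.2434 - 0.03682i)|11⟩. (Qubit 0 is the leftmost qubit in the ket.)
0.2985|00⟩ + (-0.4113 + 0.8214i)|01⟩ + (-0.04434 + 0.1584i)|10⟩ + (0.1999 + 0.0002943i)|11⟩

C-Rx(4.337) leaves the control-|0⟩ kets |00⟩, |01⟩ unchanged and applies Rx(4.337) to qubit 1 on the control-|1⟩ pair (|10⟩, |11⟩).
Rx(4.337) = [[cos(θ/2), −i·sin(θ/2)], [−i·sin(θ/2), cos(θ/2)]]; θ = 4.337, cos(θ/2) ≈ -0.562746, sin(θ/2) ≈ 0.82663.
With a = amp(|10⟩) = (0.02471 + 0.07608i) and b = amp(|11⟩) = (-0.2434 - 0.03682i):
new amp(|10⟩) = (-0.562746)·a + (-0.82663i)·b = (-0.04434 + 0.1584i)
new amp(|11⟩) = (-0.82663i)·a + (-0.562746)·b = (0.1999 + 0.0002943i)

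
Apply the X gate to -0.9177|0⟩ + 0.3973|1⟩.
0.3973|0⟩ - 0.9177|1⟩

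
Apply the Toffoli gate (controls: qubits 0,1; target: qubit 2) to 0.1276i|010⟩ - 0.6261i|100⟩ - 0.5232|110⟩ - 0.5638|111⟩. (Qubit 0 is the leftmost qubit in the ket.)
0.1276i|010⟩ - 0.6261i|100⟩ - 0.5638|110⟩ - 0.5232|111⟩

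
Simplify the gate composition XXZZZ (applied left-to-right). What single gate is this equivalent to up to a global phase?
Z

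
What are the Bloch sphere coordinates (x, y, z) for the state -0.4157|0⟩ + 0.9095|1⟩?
(-0.7562, 0, -0.6544)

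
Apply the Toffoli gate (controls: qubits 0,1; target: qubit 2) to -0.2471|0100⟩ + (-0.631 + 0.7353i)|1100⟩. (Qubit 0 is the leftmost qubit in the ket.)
-0.2471|0100⟩ + (-0.631 + 0.7353i)|1110⟩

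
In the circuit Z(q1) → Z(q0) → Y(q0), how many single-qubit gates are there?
3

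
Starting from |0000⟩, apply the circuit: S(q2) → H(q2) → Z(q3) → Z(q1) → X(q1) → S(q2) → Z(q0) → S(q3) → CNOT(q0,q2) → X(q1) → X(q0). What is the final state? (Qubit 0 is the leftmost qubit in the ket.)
1/√2|1000⟩ + (1/√2)i|1010⟩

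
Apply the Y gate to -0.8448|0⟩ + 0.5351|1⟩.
-0.5351i|0⟩ - 0.8448i|1⟩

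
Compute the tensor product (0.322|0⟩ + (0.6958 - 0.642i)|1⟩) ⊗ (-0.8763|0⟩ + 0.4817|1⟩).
-0.2822|00⟩ + 0.1551|01⟩ + (-0.6097 + 0.5626i)|10⟩ + (0.3352 - 0.3093i)|11⟩

amp(|b₁b₂…⟩) = product of the factor amplitudes for bits b₁, b₂, …; only kets whose every factor amplitude is nonzero survive.
|00⟩: (0.322)(-0.8763) = -0.2822
|01⟩: (0.322)(0.4817) = 0.1551
|10⟩: (0.6958 - 0.642i)(-0.8763) = (-0.6097 + 0.5626i)
|11⟩: (0.6958 - 0.642i)(0.4817) = (0.3352 - 0.3093i)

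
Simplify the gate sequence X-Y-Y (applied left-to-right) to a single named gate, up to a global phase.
X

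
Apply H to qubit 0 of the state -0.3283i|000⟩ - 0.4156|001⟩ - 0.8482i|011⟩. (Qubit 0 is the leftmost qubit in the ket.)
-0.2321i|000⟩ - 0.2939|001⟩ - 0.5998i|011⟩ - 0.2321i|100⟩ - 0.2939|101⟩ - 0.5998i|111⟩

H on qubit 0 mixes each pair of kets that differ only in qubit 0: amplitudes (a, b) of (|…0…⟩, |…1…⟩) become ((a + b)/√2, (a − b)/√2). Kets absent from the input have amplitude 0.
(|000⟩, |100⟩): (a, b) = (-0.3283i, 0) → (-0.2321i, -0.2321i)
(|001⟩, |101⟩): (a, b) = (-0.4156, 0) → (-0.2939, -0.2939)
(|011⟩, |111⟩): (a, b) = (-0.8482i, 0) → (-0.5998i, -0.5998i)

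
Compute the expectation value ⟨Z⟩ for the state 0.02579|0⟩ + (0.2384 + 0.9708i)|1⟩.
-0.9986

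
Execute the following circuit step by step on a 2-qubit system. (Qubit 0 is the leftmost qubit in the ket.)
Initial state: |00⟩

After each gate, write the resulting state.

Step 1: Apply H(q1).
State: 1/√2|00⟩ + 1/√2|01⟩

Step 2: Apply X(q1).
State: 1/√2|00⟩ + 1/√2|01⟩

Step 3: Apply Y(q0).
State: (1/√2)i|10⟩ + (1/√2)i|11⟩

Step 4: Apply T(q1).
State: (1/√2)i|10⟩ + (-1/2 + (1/2)i)|11⟩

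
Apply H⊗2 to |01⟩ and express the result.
1/2|00⟩ - 1/2|01⟩ + 1/2|10⟩ - 1/2|11⟩

H⊗2 gives amp(|y⟩) = (1/2) Σ_x (−1)^(x·y) amp(|x⟩), where x·y is the number of positions in which both x and y have a 1.
|00⟩: (1)/2 = 1/2
|01⟩: (-1)/2 = -1/2
|10⟩: (1)/2 = 1/2
|11⟩: (-1)/2 = -1/2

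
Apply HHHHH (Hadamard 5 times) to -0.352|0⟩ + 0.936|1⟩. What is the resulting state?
0.413|0⟩ - 0.9108|1⟩

H² = I, so H^5 = H: a single Hadamard. With (a, b) = (-0.352, 0.936), H gives ((a + b)/√2, (a − b)/√2) = (0.413, -0.9108).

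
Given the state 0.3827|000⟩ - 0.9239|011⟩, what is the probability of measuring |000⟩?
0.1465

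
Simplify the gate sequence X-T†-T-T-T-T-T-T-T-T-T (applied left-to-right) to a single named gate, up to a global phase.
X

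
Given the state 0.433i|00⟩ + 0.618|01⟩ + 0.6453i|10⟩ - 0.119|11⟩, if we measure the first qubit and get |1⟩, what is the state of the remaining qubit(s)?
0.9834i|0⟩ - 0.1814|1⟩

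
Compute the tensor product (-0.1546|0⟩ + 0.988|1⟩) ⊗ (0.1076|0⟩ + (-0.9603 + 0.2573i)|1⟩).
-0.01663|00⟩ + (0.1485 - 0.03978i)|01⟩ + 0.1063|10⟩ + (-0.9488 + 0.2542i)|11⟩

amp(|b₁b₂…⟩) = product of the factor amplitudes for bits b₁, b₂, …; only kets whose every factor amplitude is nonzero survive.
|00⟩: (-0.1546)(0.1076) = -0.01663
|01⟩: (-0.1546)(-0.9603 + 0.2573i) = (0.1485 - 0.03978i)
|10⟩: (0.988)(0.1076) = 0.1063
|11⟩: (0.988)(-0.9603 + 0.2573i) = (-0.9488 + 0.2542i)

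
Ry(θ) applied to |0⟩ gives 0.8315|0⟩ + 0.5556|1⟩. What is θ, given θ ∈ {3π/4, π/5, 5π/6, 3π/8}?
3π/8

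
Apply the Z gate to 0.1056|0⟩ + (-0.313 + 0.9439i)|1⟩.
0.1056|0⟩ + (0.313 - 0.9439i)|1⟩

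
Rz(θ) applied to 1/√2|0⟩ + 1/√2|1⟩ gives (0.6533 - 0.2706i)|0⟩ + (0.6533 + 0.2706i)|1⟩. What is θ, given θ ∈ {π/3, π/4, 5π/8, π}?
π/4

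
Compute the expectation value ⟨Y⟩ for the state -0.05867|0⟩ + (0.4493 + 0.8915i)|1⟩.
-0.1046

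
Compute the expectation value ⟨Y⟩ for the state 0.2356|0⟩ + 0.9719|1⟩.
0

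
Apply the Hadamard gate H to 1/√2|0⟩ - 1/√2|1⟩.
|1⟩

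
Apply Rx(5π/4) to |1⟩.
-0.9239i|0⟩ - 0.3827|1⟩

Rx(5π/4) = [[cos(θ/2), −i·sin(θ/2)], [−i·sin(θ/2), cos(θ/2)]]; θ = 5π/4, cos(θ/2) ≈ -0.382683, sin(θ/2) ≈ 0.92388.
With a = amp(|0⟩) = 0 and b = amp(|1⟩) = 1:
new amp(|0⟩) = (-0.382683)·a + (-0.92388i)·b = -0.9239i
new amp(|1⟩) = (-0.92388i)·a + (-0.382683)·b = -0.3827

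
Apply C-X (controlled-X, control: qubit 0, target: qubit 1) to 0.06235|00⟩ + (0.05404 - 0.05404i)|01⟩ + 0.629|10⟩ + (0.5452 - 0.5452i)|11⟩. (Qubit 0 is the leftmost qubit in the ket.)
0.06235|00⟩ + (0.05404 - 0.05404i)|01⟩ + (0.5452 - 0.5452i)|10⟩ + 0.629|11⟩

C-X leaves the control-|0⟩ kets |00⟩, |01⟩ unchanged and applies X to qubit 1 on the control-|1⟩ pair (|10⟩, |11⟩).
X = [[0, 1], [1, 0]].
With a = amp(|10⟩) = 0.629 and b = amp(|11⟩) = (0.5452 - 0.5452i):
new amp(|10⟩) = (1)·b = (0.5452 - 0.5452i)
new amp(|11⟩) = (1)·a = 0.629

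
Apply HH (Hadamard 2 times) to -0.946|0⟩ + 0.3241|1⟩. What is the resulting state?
-0.946|0⟩ + 0.3241|1⟩

H² = I, so an even number of Hadamards cancels: H^2 = I and the state is unchanged.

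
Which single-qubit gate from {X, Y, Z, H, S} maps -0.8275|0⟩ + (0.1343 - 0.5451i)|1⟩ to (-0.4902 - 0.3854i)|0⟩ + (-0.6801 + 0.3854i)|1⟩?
H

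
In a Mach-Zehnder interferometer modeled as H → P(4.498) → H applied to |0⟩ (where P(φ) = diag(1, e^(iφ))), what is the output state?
(0.3936 - 0.4886i)|0⟩ + (0.6064 + 0.4886i)|1⟩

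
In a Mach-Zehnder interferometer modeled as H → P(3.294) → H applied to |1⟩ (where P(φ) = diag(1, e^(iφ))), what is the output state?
(0.9942 + 0.07591i)|0⟩ + (0.005796 - 0.07591i)|1⟩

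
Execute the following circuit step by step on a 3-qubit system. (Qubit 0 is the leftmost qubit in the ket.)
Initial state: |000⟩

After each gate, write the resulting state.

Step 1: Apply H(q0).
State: 1/√2|000⟩ + 1/√2|100⟩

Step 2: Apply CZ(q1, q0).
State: 1/√2|000⟩ + 1/√2|100⟩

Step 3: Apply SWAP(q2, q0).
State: 1/√2|000⟩ + 1/√2|001⟩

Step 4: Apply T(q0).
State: 1/√2|000⟩ + 1/√2|001⟩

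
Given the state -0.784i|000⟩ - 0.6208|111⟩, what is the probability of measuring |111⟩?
0.3854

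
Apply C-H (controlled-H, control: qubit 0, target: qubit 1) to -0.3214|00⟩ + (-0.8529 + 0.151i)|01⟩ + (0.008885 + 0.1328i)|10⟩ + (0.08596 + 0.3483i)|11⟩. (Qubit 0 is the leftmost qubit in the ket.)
-0.3214|00⟩ + (-0.8529 + 0.151i)|01⟩ + (0.06707 + 0.3402i)|10⟩ + (-0.0545 - 0.1524i)|11⟩

C-H leaves the control-|0⟩ kets |00⟩, |01⟩ unchanged and applies H to qubit 1 on the control-|1⟩ pair (|10⟩, |11⟩).
H = [[1/√2, 1/√2], [1/√2, -1/√2]].
With a = amp(|10⟩) = (0.008885 + 0.1328i) and b = amp(|11⟩) = (0.08596 + 0.3483i):
new amp(|10⟩) = (1/√2)·a + (1/√2)·b = (0.06707 + 0.3402i)
new amp(|11⟩) = (1/√2)·a + (-1/√2)·b = (-0.0545 - 0.1524i)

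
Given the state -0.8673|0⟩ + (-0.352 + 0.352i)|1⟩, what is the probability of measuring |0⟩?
0.7522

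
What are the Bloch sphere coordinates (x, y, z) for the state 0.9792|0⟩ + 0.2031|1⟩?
(0.3978, 0, 0.9176)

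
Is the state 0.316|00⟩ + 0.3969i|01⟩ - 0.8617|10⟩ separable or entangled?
Entangled

Writing the state as a|00⟩ + b|01⟩ + c|10⟩ + d|11⟩, it is a product state iff ad − bc = 0.
Here (a, b, c, d) = (0.316, 0.3969i, -0.8617, 0): ad − bc = (0.316)(0) − (0.3969i)(-0.8617) = 0.342i ≠ 0, so the state is entangled.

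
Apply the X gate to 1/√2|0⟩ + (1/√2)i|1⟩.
(1/√2)i|0⟩ + 1/√2|1⟩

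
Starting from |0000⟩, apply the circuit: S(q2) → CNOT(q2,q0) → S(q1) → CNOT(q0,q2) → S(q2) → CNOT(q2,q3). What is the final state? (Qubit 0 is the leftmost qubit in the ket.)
|0000⟩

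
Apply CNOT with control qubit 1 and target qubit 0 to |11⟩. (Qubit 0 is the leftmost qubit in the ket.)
|01⟩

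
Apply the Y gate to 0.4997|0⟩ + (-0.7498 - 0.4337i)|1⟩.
(-0.4337 + 0.7498i)|0⟩ + 0.4997i|1⟩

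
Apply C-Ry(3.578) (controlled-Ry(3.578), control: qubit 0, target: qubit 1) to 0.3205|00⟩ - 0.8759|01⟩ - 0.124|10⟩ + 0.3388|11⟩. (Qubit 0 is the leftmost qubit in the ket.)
0.3205|00⟩ - 0.8759|01⟩ - 0.3039|10⟩ - 0.1944|11⟩

C-Ry(3.578) leaves the control-|0⟩ kets |00⟩, |01⟩ unchanged and applies Ry(3.578) to qubit 1 on the control-|1⟩ pair (|10⟩, |11⟩).
Ry(3.578) = [[cos(θ/2), −sin(θ/2)], [sin(θ/2), cos(θ/2)]]; θ = 3.578, cos(θ/2) ≈ -0.216476, sin(θ/2) ≈ 0.976288.
With a = amp(|10⟩) = -0.124 and b = amp(|11⟩) = 0.3388:
new amp(|10⟩) = (-0.216476)·a + (-0.976288)·b = -0.3039
new amp(|11⟩) = (0.976288)·a + (-0.216476)·b = -0.1944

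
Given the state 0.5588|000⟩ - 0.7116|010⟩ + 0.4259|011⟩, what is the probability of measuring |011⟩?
0.1814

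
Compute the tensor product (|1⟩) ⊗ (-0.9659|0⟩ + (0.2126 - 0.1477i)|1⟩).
-0.9659|10⟩ + (0.2126 - 0.1477i)|11⟩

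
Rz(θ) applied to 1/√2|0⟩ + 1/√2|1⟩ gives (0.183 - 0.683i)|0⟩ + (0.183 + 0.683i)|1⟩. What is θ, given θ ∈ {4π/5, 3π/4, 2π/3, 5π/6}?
5π/6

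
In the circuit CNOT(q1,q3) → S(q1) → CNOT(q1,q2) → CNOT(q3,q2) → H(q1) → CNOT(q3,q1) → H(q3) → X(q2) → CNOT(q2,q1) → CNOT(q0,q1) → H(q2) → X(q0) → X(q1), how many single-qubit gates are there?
7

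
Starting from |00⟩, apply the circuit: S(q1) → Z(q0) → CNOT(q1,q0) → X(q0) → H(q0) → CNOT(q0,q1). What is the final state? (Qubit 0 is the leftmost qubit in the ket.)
1/√2|00⟩ - 1/√2|11⟩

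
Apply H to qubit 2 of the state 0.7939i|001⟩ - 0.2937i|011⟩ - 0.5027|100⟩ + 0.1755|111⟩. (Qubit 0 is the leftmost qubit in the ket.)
0.5614i|000⟩ - 0.5614i|001⟩ - 0.2077i|010⟩ + 0.2077i|011⟩ - 0.3555|100⟩ - 0.3555|101⟩ + 0.1241|110⟩ - 0.1241|111⟩

H on qubit 2 mixes each pair of kets that differ only in qubit 2: amplitudes (a, b) of (|…0…⟩, |…1…⟩) become ((a + b)/√2, (a − b)/√2). Kets absent from the input have amplitude 0.
(|000⟩, |001⟩): (a, b) = (0, 0.7939i) → (0.5614i, -0.5614i)
(|010⟩, |011⟩): (a, b) = (0, -0.2937i) → (-0.2077i, 0.2077i)
(|100⟩, |101⟩): (a, b) = (-0.5027, 0) → (-0.3555, -0.3555)
(|110⟩, |111⟩): (a, b) = (0, 0.1755) → (0.1241, -0.1241)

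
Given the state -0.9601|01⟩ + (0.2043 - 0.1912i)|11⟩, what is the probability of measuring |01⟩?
0.9218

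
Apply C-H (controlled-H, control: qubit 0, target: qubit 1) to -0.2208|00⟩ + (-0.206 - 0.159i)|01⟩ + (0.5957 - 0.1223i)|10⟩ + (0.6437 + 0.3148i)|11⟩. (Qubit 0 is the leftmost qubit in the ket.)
-0.2208|00⟩ + (-0.206 - 0.159i)|01⟩ + (0.8764 + 0.1361i)|10⟩ + (-0.03394 - 0.3091i)|11⟩

C-H leaves the control-|0⟩ kets |00⟩, |01⟩ unchanged and applies H to qubit 1 on the control-|1⟩ pair (|10⟩, |11⟩).
H = [[1/√2, 1/√2], [1/√2, -1/√2]].
With a = amp(|10⟩) = (0.5957 - 0.1223i) and b = amp(|11⟩) = (0.6437 + 0.3148i):
new amp(|10⟩) = (1/√2)·a + (1/√2)·b = (0.8764 + 0.1361i)
new amp(|11⟩) = (1/√2)·a + (-1/√2)·b = (-0.03394 - 0.3091i)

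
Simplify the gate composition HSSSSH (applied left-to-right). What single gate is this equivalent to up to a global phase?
I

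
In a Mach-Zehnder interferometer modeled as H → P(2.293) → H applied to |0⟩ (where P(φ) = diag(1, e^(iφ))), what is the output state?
(0.1695 + 0.3752i)|0⟩ + (0.8305 - 0.3752i)|1⟩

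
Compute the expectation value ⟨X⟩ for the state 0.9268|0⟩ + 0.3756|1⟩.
0.6962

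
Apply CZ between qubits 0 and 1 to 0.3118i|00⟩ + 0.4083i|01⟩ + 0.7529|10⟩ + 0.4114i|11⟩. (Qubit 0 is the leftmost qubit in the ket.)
0.3118i|00⟩ + 0.4083i|01⟩ + 0.7529|10⟩ - 0.4114i|11⟩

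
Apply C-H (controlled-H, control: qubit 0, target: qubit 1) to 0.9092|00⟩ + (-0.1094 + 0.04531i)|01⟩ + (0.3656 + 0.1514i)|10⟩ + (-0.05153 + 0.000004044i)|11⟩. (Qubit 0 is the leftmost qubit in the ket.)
0.9092|00⟩ + (-0.1094 + 0.04531i)|01⟩ + (0.2221 + 0.1071i)|10⟩ + (0.295 + 0.1071i)|11⟩

C-H leaves the control-|0⟩ kets |00⟩, |01⟩ unchanged and applies H to qubit 1 on the control-|1⟩ pair (|10⟩, |11⟩).
H = [[1/√2, 1/√2], [1/√2, -1/√2]].
With a = amp(|10⟩) = (0.3656 + 0.1514i) and b = amp(|11⟩) = (-0.05153 + 0.000004044i):
new amp(|10⟩) = (1/√2)·a + (1/√2)·b = (0.2221 + 0.1071i)
new amp(|11⟩) = (1/√2)·a + (-1/√2)·b = (0.295 + 0.1071i)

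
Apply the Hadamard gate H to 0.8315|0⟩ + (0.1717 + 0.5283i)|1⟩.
(0.7094 + 0.3736i)|0⟩ + (0.4665 - 0.3736i)|1⟩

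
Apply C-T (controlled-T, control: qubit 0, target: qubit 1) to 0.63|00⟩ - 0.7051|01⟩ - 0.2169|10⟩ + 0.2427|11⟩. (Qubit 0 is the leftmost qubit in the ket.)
0.63|00⟩ - 0.7051|01⟩ - 0.2169|10⟩ + (0.1716 + 0.1716i)|11⟩

C-T leaves the control-|0⟩ kets |00⟩, |01⟩ unchanged and applies T to qubit 1 on the control-|1⟩ pair (|10⟩, |11⟩).
T = [[1, 0], [0, (1/√2 + (1/√2)i)]].
With a = amp(|10⟩) = -0.2169 and b = amp(|11⟩) = 0.2427:
new amp(|10⟩) = (1)·a = -0.2169
new amp(|11⟩) = (1/√2 + (1/√2)i)·b = (0.1716 + 0.1716i)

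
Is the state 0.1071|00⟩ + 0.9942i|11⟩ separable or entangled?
Entangled

Writing the state as a|00⟩ + b|01⟩ + c|10⟩ + d|11⟩, it is a product state iff ad − bc = 0.
Here (a, b, c, d) = (0.1071, 0, 0, 0.9942i): ad − bc = (0.1071)(0.9942i) − (0)(0) = 0.1065i ≠ 0, so the state is entangled.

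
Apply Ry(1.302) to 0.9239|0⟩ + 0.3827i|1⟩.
(0.7349 - 0.2319i)|0⟩ + (0.5599 + 0.3044i)|1⟩

Ry(1.302) = [[cos(θ/2), −sin(θ/2)], [sin(θ/2), cos(θ/2)]]; θ = 1.302, cos(θ/2) ≈ 0.795478, sin(θ/2) ≈ 0.605982.
With a = amp(|0⟩) = 0.9239 and b = amp(|1⟩) = 0.3827i:
new amp(|0⟩) = (0.795478)·a + (-0.605982)·b = (0.7349 - 0.2319i)
new amp(|1⟩) = (0.605982)·a + (0.795478)·b = (0.5599 + 0.3044i)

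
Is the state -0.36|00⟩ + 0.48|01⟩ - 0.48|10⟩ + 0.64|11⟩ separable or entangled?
Separable

Writing the state as a|00⟩ + b|01⟩ + c|10⟩ + d|11⟩, it is a product state iff ad − bc = 0.
Here (a, b, c, d) = (-0.36, 0.48, -0.48, 0.64): ad − bc = (-0.36)(0.64) − (0.48)(-0.48) = 0, so the state is separable.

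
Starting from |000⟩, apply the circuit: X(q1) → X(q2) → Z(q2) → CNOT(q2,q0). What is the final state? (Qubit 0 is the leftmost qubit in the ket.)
-|111⟩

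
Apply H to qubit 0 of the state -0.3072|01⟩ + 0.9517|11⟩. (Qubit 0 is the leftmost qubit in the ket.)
0.4557|01⟩ - 0.8902|11⟩

H on qubit 0 mixes each pair of kets that differ only in qubit 0: amplitudes (a, b) of (|…0…⟩, |…1…⟩) become ((a + b)/√2, (a − b)/√2). Kets absent from the input have amplitude 0.
(|01⟩, |11⟩): (a, b) = (-0.3072, 0.9517) → (0.4557, -0.8902)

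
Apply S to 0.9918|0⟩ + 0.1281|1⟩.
0.9918|0⟩ + 0.1281i|1⟩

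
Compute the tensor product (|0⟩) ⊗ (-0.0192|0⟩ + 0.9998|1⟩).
-0.0192|00⟩ + 0.9998|01⟩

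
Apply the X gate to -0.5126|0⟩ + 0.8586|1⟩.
0.8586|0⟩ - 0.5126|1⟩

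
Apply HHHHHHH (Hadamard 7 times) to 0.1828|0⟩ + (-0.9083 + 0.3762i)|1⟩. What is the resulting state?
(-0.513 + 0.266i)|0⟩ + (0.7715 - 0.266i)|1⟩

H² = I, so H^7 = H: a single Hadamard. With (a, b) = (0.1828, (-0.9083 + 0.3762i)), H gives ((a + b)/√2, (a − b)/√2) = ((-0.513 + 0.266i), (0.7715 - 0.266i)).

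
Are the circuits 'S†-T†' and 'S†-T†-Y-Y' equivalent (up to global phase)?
Yes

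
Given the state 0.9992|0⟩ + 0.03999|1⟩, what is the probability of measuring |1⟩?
0.001599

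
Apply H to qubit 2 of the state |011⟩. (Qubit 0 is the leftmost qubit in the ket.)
1/√2|010⟩ - 1/√2|011⟩

H on qubit 2 mixes each pair of kets that differ only in qubit 2: amplitudes (a, b) of (|…0…⟩, |…1…⟩) become ((a + b)/√2, (a − b)/√2). Kets absent from the input have amplitude 0.
(|010⟩, |011⟩): (a, b) = (0, 1) → (1/√2, -1/√2)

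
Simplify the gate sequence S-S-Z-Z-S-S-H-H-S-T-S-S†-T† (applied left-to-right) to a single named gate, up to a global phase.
S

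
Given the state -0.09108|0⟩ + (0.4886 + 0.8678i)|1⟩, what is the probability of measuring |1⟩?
0.9918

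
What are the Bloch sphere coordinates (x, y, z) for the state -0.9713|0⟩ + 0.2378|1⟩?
(-0.462, 0, 0.8869)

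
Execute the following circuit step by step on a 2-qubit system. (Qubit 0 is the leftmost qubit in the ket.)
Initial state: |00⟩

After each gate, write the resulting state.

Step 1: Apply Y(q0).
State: i|10⟩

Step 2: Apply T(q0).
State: (-1/√2 + (1/√2)i)|10⟩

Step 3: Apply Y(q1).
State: (-1/√2 - (1/√2)i)|11⟩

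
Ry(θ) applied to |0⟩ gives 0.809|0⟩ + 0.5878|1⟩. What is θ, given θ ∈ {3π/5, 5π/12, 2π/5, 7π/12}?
2π/5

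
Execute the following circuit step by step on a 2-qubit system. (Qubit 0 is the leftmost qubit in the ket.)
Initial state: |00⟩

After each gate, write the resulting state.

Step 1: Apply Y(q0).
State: i|10⟩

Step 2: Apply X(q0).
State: i|00⟩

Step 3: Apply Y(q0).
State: -|10⟩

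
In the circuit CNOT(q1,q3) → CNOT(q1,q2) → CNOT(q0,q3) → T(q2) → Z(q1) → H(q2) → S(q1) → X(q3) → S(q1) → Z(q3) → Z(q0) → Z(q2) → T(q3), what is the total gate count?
13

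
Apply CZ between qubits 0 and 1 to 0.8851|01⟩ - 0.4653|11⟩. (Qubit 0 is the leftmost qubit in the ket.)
0.8851|01⟩ + 0.4653|11⟩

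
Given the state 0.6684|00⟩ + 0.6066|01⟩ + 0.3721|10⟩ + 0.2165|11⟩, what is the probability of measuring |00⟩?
0.4468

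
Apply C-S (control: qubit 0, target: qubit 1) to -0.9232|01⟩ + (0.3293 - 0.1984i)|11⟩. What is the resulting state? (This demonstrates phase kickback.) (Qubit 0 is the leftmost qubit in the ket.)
-0.9232|01⟩ + (0.1984 + 0.3293i)|11⟩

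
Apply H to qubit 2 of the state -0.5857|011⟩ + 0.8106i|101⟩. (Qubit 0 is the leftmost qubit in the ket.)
-0.4142|010⟩ + 0.4142|011⟩ + 0.5732i|100⟩ - 0.5732i|101⟩

H on qubit 2 mixes each pair of kets that differ only in qubit 2: amplitudes (a, b) of (|…0…⟩, |…1…⟩) become ((a + b)/√2, (a − b)/√2). Kets absent from the input have amplitude 0.
(|010⟩, |011⟩): (a, b) = (0, -0.5857) → (-0.4142, 0.4142)
(|100⟩, |101⟩): (a, b) = (0, 0.8106i) → (0.5732i, -0.5732i)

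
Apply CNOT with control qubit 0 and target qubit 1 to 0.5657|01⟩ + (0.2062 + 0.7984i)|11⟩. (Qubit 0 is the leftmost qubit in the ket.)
0.5657|01⟩ + (0.2062 + 0.7984i)|10⟩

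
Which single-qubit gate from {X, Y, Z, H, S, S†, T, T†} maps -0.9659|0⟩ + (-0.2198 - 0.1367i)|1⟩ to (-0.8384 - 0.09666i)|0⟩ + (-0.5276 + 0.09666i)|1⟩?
H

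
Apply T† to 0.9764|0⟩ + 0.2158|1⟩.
0.9764|0⟩ + (0.1526 - 0.1526i)|1⟩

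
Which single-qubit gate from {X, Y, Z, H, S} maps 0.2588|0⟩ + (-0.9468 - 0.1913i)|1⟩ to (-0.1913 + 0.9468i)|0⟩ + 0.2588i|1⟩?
Y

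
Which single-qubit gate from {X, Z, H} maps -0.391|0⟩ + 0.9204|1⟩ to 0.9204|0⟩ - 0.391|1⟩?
X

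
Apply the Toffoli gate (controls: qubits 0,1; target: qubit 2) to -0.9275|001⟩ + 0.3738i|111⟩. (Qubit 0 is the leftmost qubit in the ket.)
-0.9275|001⟩ + 0.3738i|110⟩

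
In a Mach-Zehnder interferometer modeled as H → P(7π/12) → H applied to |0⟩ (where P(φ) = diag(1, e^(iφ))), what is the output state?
(0.3706 + 0.483i)|0⟩ + (0.6294 - 0.483i)|1⟩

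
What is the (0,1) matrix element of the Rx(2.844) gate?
-0.989i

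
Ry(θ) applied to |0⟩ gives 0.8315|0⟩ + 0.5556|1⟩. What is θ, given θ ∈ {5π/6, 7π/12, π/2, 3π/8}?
3π/8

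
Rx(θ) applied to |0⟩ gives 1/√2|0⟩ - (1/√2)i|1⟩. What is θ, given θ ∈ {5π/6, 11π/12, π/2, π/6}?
π/2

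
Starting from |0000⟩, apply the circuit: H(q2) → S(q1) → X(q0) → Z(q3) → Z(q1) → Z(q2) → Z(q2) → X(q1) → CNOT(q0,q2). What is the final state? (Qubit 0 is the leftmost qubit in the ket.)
1/√2|1100⟩ + 1/√2|1110⟩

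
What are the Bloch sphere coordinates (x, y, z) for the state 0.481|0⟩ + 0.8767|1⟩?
(0.8434, 0, -0.5372)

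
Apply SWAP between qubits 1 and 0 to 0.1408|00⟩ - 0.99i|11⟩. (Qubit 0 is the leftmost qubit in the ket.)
0.1408|00⟩ - 0.99i|11⟩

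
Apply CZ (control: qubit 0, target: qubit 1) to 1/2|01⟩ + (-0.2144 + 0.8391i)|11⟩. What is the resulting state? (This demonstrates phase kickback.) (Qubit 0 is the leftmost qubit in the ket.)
1/2|01⟩ + (0.2144 - 0.8391i)|11⟩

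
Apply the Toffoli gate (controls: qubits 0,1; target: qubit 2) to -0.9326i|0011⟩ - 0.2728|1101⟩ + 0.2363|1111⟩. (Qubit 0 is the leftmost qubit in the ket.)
-0.9326i|0011⟩ + 0.2363|1101⟩ - 0.2728|1111⟩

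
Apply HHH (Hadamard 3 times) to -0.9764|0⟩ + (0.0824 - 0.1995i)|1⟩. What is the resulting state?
(-0.6322 - 0.1411i)|0⟩ + (-0.7487 + 0.1411i)|1⟩

H² = I, so H^3 = H: a single Hadamard. With (a, b) = (-0.9764, (0.0824 - 0.1995i)), H gives ((a + b)/√2, (a − b)/√2) = ((-0.6322 - 0.1411i), (-0.7487 + 0.1411i)).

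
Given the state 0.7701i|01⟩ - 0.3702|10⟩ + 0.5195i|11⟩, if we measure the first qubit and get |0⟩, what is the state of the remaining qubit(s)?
i|1⟩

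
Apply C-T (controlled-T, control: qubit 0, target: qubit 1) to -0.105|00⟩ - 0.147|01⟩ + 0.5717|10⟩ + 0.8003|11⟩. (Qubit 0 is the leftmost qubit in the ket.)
-0.105|00⟩ - 0.147|01⟩ + 0.5717|10⟩ + (0.5659 + 0.5659i)|11⟩

C-T leaves the control-|0⟩ kets |00⟩, |01⟩ unchanged and applies T to qubit 1 on the control-|1⟩ pair (|10⟩, |11⟩).
T = [[1, 0], [0, (1/√2 + (1/√2)i)]].
With a = amp(|10⟩) = 0.5717 and b = amp(|11⟩) = 0.8003:
new amp(|10⟩) = (1)·a = 0.5717
new amp(|11⟩) = (1/√2 + (1/√2)i)·b = (0.5659 + 0.5659i)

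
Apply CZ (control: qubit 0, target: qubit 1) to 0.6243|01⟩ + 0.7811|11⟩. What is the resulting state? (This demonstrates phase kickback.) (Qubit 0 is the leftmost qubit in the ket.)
0.6243|01⟩ - 0.7811|11⟩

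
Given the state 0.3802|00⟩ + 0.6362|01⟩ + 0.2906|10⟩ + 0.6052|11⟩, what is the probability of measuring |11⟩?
0.3663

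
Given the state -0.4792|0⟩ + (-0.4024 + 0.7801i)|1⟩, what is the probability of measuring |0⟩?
0.2296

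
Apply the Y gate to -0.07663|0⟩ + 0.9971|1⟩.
-0.9971i|0⟩ - 0.07663i|1⟩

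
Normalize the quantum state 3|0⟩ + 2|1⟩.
0.8321|0⟩ + 0.5547|1⟩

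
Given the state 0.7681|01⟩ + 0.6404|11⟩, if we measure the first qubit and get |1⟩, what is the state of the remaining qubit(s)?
|1⟩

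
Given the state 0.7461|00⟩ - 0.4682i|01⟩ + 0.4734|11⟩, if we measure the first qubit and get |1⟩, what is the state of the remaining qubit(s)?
|1⟩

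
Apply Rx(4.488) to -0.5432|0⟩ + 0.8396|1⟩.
(0.3387 - 0.6564i)|0⟩ + (-0.5235 + 0.4247i)|1⟩

Rx(4.488) = [[cos(θ/2), −i·sin(θ/2)], [−i·sin(θ/2), cos(θ/2)]]; θ = 4.488, cos(θ/2) ≈ -0.623494, sin(θ/2) ≈ 0.781828.
With a = amp(|0⟩) = -0.5432 and b = amp(|1⟩) = 0.8396:
new amp(|0⟩) = (-0.623494)·a + (-0.781828i)·b = (0.3387 - 0.6564i)
new amp(|1⟩) = (-0.781828i)·a + (-0.623494)·b = (-0.5235 + 0.4247i)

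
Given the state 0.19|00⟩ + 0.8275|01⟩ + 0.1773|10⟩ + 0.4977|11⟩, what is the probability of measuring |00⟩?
0.0361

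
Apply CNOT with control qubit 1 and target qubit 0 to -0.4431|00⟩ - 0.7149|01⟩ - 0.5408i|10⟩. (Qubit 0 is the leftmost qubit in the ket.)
-0.4431|00⟩ - 0.5408i|10⟩ - 0.7149|11⟩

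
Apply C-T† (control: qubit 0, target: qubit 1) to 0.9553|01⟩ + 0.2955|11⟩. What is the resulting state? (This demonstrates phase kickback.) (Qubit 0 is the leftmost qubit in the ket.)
0.9553|01⟩ + (0.209 - 0.209i)|11⟩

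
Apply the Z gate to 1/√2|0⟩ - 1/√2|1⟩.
1/√2|0⟩ + 1/√2|1⟩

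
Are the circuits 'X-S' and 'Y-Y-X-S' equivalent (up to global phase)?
Yes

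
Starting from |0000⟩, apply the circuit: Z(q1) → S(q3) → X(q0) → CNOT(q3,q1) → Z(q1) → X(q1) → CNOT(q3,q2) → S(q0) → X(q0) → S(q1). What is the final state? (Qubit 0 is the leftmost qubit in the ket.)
-|0100⟩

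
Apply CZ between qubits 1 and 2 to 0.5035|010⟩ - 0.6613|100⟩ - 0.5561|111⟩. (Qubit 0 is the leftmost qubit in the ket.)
0.5035|010⟩ - 0.6613|100⟩ + 0.5561|111⟩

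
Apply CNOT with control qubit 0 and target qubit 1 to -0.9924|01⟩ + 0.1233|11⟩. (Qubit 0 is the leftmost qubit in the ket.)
-0.9924|01⟩ + 0.1233|10⟩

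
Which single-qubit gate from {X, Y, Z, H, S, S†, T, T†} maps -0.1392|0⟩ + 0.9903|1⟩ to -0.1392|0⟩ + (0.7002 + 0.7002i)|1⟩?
T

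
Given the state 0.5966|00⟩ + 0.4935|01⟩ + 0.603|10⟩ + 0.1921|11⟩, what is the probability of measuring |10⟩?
0.3636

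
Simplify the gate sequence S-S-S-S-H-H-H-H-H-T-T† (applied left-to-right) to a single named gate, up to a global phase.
H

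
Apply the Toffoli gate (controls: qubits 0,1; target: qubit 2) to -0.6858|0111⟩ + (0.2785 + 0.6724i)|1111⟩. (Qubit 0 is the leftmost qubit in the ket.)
-0.6858|0111⟩ + (0.2785 + 0.6724i)|1101⟩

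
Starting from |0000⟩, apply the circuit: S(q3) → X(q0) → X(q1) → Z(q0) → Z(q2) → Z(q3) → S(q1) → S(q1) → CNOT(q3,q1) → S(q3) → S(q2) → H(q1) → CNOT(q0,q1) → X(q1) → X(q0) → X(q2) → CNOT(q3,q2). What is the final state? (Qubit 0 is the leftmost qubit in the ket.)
1/√2|0010⟩ - 1/√2|0110⟩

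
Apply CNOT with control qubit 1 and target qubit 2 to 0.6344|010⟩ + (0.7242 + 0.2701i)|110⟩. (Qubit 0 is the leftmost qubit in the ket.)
0.6344|011⟩ + (0.7242 + 0.2701i)|111⟩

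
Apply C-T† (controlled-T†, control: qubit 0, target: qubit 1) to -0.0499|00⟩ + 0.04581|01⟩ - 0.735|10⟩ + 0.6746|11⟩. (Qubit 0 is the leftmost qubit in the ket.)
-0.0499|00⟩ + 0.04581|01⟩ - 0.735|10⟩ + (0.477 - 0.477i)|11⟩

C-T† leaves the control-|0⟩ kets |00⟩, |01⟩ unchanged and applies T† to qubit 1 on the control-|1⟩ pair (|10⟩, |11⟩).
T† = [[1, 0], [0, (1/√2 - (1/√2)i)]].
With a = amp(|10⟩) = -0.735 and b = amp(|11⟩) = 0.6746:
new amp(|10⟩) = (1)·a = -0.735
new amp(|11⟩) = (1/√2 - (1/√2)i)·b = (0.477 - 0.477i)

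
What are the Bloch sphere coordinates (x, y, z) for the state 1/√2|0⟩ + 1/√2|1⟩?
(1, 0, 0)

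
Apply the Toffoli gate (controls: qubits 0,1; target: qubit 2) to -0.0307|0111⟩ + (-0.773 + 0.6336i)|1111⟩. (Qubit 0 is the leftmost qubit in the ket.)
-0.0307|0111⟩ + (-0.773 + 0.6336i)|1101⟩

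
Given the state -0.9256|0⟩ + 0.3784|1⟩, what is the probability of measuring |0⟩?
0.8567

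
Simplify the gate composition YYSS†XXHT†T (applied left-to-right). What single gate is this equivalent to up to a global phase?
H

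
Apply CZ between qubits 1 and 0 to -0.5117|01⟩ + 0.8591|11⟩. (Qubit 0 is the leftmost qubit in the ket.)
-0.5117|01⟩ - 0.8591|11⟩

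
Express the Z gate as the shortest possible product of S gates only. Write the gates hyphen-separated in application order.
S-S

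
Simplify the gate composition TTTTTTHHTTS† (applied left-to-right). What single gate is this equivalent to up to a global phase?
S†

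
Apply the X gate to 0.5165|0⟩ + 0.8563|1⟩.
0.8563|0⟩ + 0.5165|1⟩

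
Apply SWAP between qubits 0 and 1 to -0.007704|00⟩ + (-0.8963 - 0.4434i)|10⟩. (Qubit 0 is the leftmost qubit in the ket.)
-0.007704|00⟩ + (-0.8963 - 0.4434i)|01⟩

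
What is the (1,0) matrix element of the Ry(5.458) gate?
0.401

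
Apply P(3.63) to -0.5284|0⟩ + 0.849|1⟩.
-0.5284|0⟩ + (-0.7497 - 0.3984i)|1⟩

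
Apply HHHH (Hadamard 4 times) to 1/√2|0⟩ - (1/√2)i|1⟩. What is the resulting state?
1/√2|0⟩ - (1/√2)i|1⟩

H² = I, so an even number of Hadamards cancels: H^4 = I and the state is unchanged.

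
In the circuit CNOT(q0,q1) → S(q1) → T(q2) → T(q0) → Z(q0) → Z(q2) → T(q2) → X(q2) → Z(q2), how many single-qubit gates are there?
8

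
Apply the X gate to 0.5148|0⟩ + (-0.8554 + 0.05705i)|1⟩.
(-0.8554 + 0.05705i)|0⟩ + 0.5148|1⟩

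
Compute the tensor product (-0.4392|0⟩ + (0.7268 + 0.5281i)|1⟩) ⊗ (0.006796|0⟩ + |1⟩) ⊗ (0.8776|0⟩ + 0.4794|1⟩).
-0.002619|000⟩ - 0.001431|001⟩ - 0.3854|010⟩ - 0.2106|011⟩ + (0.004335 + 0.00315i)|100⟩ + (0.002368 + 0.001721i)|101⟩ + (0.6378 + 0.4635i)|110⟩ + (0.3484 + 0.2532i)|111⟩

amp(|b₁b₂…⟩) = product of the factor amplitudes for bits b₁, b₂, …; only kets whose every factor amplitude is nonzero survive.
|000⟩: (-0.4392)(0.006796)(0.8776) = -0.002619
|001⟩: (-0.4392)(0.006796)(0.4794) = -0.001431
|010⟩: (-0.4392)(1)(0.8776) = -0.3854
|011⟩: (-0.4392)(1)(0.4794) = -0.2106
|100⟩: (0.7268 + 0.5281i)(0.006796)(0.8776) = (0.004335 + 0.00315i)
|101⟩: (0.7268 + 0.5281i)(0.006796)(0.4794) = (0.002368 + 0.001721i)
|110⟩: (0.7268 + 0.5281i)(1)(0.8776) = (0.6378 + 0.4635i)
|111⟩: (0.7268 + 0.5281i)(1)(0.4794) = (0.3484 + 0.2532i)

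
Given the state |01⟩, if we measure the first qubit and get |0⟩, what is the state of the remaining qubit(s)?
|1⟩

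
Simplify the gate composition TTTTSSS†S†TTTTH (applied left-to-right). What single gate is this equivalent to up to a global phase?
H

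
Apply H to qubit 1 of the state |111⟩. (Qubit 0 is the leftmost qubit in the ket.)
1/√2|101⟩ - 1/√2|111⟩

H on qubit 1 mixes each pair of kets that differ only in qubit 1: amplitudes (a, b) of (|…0…⟩, |…1…⟩) become ((a + b)/√2, (a − b)/√2). Kets absent from the input have amplitude 0.
(|101⟩, |111⟩): (a, b) = (0, 1) → (1/√2, -1/√2)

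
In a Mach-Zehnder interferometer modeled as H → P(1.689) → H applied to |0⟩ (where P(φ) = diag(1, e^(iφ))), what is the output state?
(0.441 + 0.4965i)|0⟩ + (0.559 - 0.4965i)|1⟩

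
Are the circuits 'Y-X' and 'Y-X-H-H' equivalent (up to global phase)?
Yes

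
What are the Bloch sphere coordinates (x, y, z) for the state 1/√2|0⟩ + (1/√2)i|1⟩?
(0, 1, 0)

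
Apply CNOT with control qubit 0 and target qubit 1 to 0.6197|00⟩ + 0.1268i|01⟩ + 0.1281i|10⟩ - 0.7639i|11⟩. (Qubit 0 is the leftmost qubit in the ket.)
0.6197|00⟩ + 0.1268i|01⟩ - 0.7639i|10⟩ + 0.1281i|11⟩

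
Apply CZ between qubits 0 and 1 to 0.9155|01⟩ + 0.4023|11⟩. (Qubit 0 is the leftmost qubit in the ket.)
0.9155|01⟩ - 0.4023|11⟩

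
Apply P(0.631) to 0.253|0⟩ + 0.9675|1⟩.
0.253|0⟩ + (0.7812 + 0.5708i)|1⟩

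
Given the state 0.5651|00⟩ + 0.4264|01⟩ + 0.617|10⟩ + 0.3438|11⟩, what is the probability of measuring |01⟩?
0.1818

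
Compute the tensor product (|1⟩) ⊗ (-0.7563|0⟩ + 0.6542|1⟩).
-0.7563|10⟩ + 0.6542|11⟩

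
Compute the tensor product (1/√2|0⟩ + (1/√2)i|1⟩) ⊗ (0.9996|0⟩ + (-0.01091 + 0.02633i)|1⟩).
0.7068|00⟩ + (-0.007715 + 0.01862i)|01⟩ + 0.7068i|10⟩ + (-0.01862 - 0.007715i)|11⟩

amp(|b₁b₂…⟩) = product of the factor amplitudes for bits b₁, b₂, …; only kets whose every factor amplitude is nonzero survive.
|00⟩: (1/√2)(0.9996) = 0.7068
|01⟩: (1/√2)(-0.01091 + 0.02633i) = (-0.007715 + 0.01862i)
|10⟩: ((1/√2)i)(0.9996) = 0.7068i
|11⟩: ((1/√2)i)(-0.01091 + 0.02633i) = (-0.01862 - 0.007715i)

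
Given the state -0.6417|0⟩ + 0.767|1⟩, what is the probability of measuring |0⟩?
0.4118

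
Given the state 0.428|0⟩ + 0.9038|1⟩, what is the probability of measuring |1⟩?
0.8169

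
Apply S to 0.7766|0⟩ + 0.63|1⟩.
0.7766|0⟩ + 0.63i|1⟩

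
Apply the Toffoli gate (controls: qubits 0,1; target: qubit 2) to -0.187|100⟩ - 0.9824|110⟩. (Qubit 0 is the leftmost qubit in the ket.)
-0.187|100⟩ - 0.9824|111⟩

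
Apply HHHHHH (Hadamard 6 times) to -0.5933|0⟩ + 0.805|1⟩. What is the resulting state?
-0.5933|0⟩ + 0.805|1⟩

H² = I, so an even number of Hadamards cancels: H^6 = I and the state is unchanged.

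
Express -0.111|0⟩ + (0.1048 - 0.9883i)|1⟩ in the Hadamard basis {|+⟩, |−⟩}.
(-0.004384 - 0.6988i)|+⟩ + (-0.1526 + 0.6988i)|−⟩

With |ψ⟩ = α|0⟩ + β|1⟩, the Hadamard-basis coefficients are ⟨+|ψ⟩ = (α + β)/√2 and ⟨−|ψ⟩ = (α − β)/√2.
Here α = -0.111, β = (0.1048 - 0.9883i): (α + β)/√2 = (-0.004384 - 0.6988i), (α − β)/√2 = (-0.1526 + 0.6988i).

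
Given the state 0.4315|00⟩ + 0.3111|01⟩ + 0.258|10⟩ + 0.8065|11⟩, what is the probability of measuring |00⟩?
0.1862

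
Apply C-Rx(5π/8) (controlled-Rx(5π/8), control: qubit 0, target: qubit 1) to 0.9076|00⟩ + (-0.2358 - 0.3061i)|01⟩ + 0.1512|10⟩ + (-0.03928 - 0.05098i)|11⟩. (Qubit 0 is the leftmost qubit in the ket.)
0.9076|00⟩ + (-0.2358 - 0.3061i)|01⟩ + (0.04161 + 0.03266i)|10⟩ + (-0.02182 - 0.154i)|11⟩

C-Rx(5π/8) leaves the control-|0⟩ kets |00⟩, |01⟩ unchanged and applies Rx(5π/8) to qubit 1 on the control-|1⟩ pair (|10⟩, |11⟩).
Rx(5π/8) = [[cos(θ/2), −i·sin(θ/2)], [−i·sin(θ/2), cos(θ/2)]]; θ = 5π/8, cos(θ/2) ≈ 0.55557, sin(θ/2) ≈ 0.83147.
With a = amp(|10⟩) = 0.1512 and b = amp(|11⟩) = (-0.03928 - 0.05098i):
new amp(|10⟩) = (0.55557)·a + (-0.83147i)·b = (0.04161 + 0.03266i)
new amp(|11⟩) = (-0.83147i)·a + (0.55557)·b = (-0.02182 - 0.154i)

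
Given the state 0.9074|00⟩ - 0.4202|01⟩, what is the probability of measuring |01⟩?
0.1766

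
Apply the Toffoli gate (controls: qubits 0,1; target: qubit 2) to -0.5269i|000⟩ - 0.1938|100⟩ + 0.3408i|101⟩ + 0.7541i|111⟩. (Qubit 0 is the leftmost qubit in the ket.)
-0.5269i|000⟩ - 0.1938|100⟩ + 0.3408i|101⟩ + 0.7541i|110⟩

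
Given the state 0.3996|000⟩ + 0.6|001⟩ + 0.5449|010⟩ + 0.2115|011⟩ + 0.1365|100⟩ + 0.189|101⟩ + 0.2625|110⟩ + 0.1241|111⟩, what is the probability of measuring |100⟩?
0.01863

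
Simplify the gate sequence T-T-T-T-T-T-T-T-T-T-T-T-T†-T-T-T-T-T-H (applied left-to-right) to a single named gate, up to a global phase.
H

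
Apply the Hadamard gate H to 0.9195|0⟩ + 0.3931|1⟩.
0.9281|0⟩ + 0.3722|1⟩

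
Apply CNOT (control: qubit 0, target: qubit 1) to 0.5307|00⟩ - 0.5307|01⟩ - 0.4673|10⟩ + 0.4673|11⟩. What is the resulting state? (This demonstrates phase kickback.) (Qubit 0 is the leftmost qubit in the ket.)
0.5307|00⟩ - 0.5307|01⟩ + 0.4673|10⟩ - 0.4673|11⟩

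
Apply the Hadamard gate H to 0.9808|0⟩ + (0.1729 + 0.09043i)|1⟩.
(0.8158 + 0.06394i)|0⟩ + (0.5713 - 0.06394i)|1⟩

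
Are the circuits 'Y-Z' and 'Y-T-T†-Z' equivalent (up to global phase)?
Yes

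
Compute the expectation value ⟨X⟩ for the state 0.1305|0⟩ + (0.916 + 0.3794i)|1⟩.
0.2391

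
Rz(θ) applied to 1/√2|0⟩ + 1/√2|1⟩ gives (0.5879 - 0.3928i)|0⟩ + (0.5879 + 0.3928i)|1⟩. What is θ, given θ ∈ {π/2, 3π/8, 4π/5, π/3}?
3π/8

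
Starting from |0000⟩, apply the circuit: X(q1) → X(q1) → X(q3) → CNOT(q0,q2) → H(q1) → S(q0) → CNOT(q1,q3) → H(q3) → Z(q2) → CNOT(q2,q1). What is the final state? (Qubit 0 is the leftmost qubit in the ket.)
1/2|0000⟩ - 1/2|0001⟩ + 1/2|0100⟩ + 1/2|0101⟩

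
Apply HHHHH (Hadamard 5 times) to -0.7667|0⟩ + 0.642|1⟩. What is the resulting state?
-0.08818|0⟩ - 0.9961|1⟩

H² = I, so H^5 = H: a single Hadamard. With (a, b) = (-0.7667, 0.642), H gives ((a + b)/√2, (a − b)/√2) = (-0.08818, -0.9961).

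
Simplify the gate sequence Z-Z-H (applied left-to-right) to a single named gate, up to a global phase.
H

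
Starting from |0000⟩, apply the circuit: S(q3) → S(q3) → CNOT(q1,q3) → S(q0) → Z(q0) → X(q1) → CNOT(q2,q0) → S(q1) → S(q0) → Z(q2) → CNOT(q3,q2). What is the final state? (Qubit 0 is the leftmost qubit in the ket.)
i|0100⟩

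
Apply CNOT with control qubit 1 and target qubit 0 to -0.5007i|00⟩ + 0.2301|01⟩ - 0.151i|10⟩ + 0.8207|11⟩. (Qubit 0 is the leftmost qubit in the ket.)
-0.5007i|00⟩ + 0.8207|01⟩ - 0.151i|10⟩ + 0.2301|11⟩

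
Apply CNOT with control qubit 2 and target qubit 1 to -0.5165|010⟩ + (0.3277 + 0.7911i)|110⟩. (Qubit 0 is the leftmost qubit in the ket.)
-0.5165|010⟩ + (0.3277 + 0.7911i)|110⟩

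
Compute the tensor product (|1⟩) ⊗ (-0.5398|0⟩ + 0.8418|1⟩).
-0.5398|10⟩ + 0.8418|11⟩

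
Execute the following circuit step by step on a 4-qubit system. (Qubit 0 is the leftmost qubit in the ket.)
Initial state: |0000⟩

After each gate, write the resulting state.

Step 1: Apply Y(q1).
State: i|0100⟩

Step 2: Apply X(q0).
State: i|1100⟩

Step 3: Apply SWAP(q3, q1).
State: i|1001⟩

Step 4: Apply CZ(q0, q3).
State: -i|1001⟩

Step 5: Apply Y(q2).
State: |1011⟩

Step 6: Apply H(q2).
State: 1/√2|1001⟩ - 1/√2|1011⟩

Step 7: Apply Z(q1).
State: 1/√2|1001⟩ - 1/√2|1011⟩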